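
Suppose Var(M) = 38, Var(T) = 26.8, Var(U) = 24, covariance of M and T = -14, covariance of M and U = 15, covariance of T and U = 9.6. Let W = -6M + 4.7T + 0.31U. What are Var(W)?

Var(W) = 2724.0928

Var(W) = a²·Var(M) + b²·Var(T) + c²·Var(U) + 2ab·covariance of M and T + 2ac·covariance of M and U + 2bc·covariance of T and U, with a = -6, b = 4.7, c = 0.31.
= 1368 + 592.012 + 2.3064 + 789.6 + (-55.8) + 27.9744
= 2724.0928.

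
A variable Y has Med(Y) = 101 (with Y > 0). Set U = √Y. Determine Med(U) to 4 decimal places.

√Y is monotone on this domain, so Med(U) = √(101) ≈ 10.0499.

Med(U) = 10.0499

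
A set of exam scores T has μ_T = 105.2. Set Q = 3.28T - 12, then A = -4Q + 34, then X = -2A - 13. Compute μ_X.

μ_X = 2583.448

μ_Q = 3.28·105.2 + (-12) = 333.056.
μ_A = (-4)·333.056 + 34 = -1298.224.
μ_X = (-2)·(-1298.224) + (-13) = 2583.448.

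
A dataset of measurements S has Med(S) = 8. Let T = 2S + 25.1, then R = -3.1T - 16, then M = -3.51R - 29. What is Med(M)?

Med(T) = 2·8 + 25.1 = 41.1.
Med(R) = (-3.1)·41.1 + (-16) = -143.41.
Med(M) = (-3.51)·(-143.41) + (-29) = 474.3691.

Med(M) = 474.3691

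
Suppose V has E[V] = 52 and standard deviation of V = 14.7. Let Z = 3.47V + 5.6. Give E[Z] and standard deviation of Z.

Z = 3.47V + 5.6 is linear with a = 3.47, b = 5.6.
E[Z] = a·E[V] + b = 3.47·52 + 5.6 = 186.04.
standard deviation of Z = |a|·standard deviation of V = |3.47|·14.7 = 51.009.

E[Z] = 186.04, standard deviation of Z = 51.009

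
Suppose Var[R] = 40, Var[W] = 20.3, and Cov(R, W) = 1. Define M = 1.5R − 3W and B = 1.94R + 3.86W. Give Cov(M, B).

Cov(M, B) = -118.704

By bilinearity, Cov(M, B) = ac·Var[R] + bd·Var[W] + (ad+bc)·Cov(R, W), with a=1.5, b=-3, c=1.94, d=3.86.
ac·Var[R] = 1.5·1.94·40 = 116.4
bd·Var[W] = (-3)·3.86·20.3 = -235.074
(ad+bc)·Cov(R, W) = (-0.03)·1 = -0.03
Cov(M, B) = 116.4 + (-235.074) + (-0.03) = -118.704.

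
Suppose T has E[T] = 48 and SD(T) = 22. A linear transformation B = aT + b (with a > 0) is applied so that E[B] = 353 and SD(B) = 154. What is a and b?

a = 7, b = 17

SD(B) = a·SD(T) (a > 0), so a = 154/22 = 7.
E[B] = a·E[T] + b, so b = 353 − 7·48 = 17.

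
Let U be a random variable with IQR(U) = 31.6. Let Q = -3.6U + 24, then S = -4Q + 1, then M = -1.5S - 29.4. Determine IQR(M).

IQR(Q) = |-3.6|·31.6 = 113.76.
IQR(S) = |-4|·113.76 = 455.04.
IQR(M) = |-1.5|·455.04 = 682.56.

IQR(M) = 682.56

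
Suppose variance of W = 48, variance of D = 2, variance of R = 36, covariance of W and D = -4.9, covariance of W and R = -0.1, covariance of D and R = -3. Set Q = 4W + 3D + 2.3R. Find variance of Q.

variance of Q = a²·variance of W + b²·variance of D + c²·variance of R + 2ab·covariance of W and D + 2ac·covariance of W and R + 2bc·covariance of D and R, with a = 4, b = 3, c = 2.3.
= 768 + 18 + 190.44 + (-117.6) + (-1.84) + (-41.4)
= 815.6.

variance of Q = 815.6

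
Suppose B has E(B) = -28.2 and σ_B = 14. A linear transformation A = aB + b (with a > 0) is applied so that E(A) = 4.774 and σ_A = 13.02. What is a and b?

σ_A = a·σ_B (a > 0), so a = 13.02/14 = 0.93.
E(A) = a·E(B) + b, so b = 4.774 − 0.93·(-28.2) = 31.

a = 0.93, b = 31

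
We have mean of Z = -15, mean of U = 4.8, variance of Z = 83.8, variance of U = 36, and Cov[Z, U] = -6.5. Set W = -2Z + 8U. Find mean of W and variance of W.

mean of W = (-2)·mean of Z + 8·mean of U = (-2)·(-15) + 8·4.8 = 68.4.
variance of W = a²·variance of Z + b²·variance of U + 2ab·Cov[Z, U] with a = -2, b = 8.
= (-2)²·83.8 + 8²·36 + 2·(-2)·8·(-6.5)
= 335.2 + 2304 + 208 = 2847.2.

mean of W = 68.4, variance of W = 2847.2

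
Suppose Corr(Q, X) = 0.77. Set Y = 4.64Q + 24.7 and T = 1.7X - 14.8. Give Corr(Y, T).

Corr(Y, T) = 0.77

Linear rescalings preserve correlation up to sign; here the slopes 4.64 and 1.7 have the same sign, so Corr(Y, T) = Corr(Q, X) = 0.77.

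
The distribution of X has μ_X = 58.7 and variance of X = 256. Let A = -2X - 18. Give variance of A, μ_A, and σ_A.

variance of A = 1024, μ_A = -135.4, σ_A = 32

A = -2X - 18 is linear with a = -2, b = -18.
variance of A = a²·variance of X = (-2)²·256 = 1024 (the additive constant -18 does not affect variance).
μ_A = a·μ_X + b = (-2)·58.7 + (-18) = -135.4.
σ_X = √256 = 16.
σ_A = |a|·σ_X = |-2|·16 = 32.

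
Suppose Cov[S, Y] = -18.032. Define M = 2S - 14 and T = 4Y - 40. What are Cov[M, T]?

Cov[M, T] = a·c·Cov[S, Y] = 2·4·(-18.032) = -144.256. Additive constants drop out.

Cov[M, T] = -144.256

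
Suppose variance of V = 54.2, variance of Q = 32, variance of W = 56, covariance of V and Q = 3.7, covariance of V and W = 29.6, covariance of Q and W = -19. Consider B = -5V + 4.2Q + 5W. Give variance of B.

variance of B = a²·variance of V + b²·variance of Q + c²·variance of W + 2ab·covariance of V and Q + 2ac·covariance of V and W + 2bc·covariance of Q and W, with a = -5, b = 4.2, c = 5.
= 1355 + 564.48 + 1400 + (-155.4) + (-1480) + (-798)
= 886.08.

variance of B = 886.08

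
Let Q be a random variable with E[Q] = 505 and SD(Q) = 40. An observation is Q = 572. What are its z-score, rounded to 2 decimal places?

z = (Q − E[Q]) / SD(Q) = (572 − 505) / 40 ≈ 1.68.

z = 1.68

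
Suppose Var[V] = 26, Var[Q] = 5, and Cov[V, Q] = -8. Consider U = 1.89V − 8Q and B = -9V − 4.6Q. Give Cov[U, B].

Cov[U, B] = -764.708

By bilinearity, Cov[U, B] = ac·Var[V] + bd·Var[Q] + (ad+bc)·Cov[V, Q], with a=1.89, b=-8, c=-9, d=-4.6.
ac·Var[V] = 1.89·(-9)·26 = -442.26
bd·Var[Q] = (-8)·(-4.6)·5 = 184
(ad+bc)·Cov[V, Q] = (63.306)·(-8) = -506.448
Cov[U, B] = -442.26 + 184 + (-506.448) = -764.708.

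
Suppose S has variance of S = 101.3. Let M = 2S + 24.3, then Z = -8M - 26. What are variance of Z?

variance of M = 2²·101.3 = 405.2.
variance of Z = (-8)²·405.2 = 25932.8.

variance of Z = 25932.8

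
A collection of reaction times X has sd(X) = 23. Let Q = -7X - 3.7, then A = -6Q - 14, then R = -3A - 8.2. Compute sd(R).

sd(R) = 2898

sd(Q) = |-7|·23 = 161.
sd(A) = |-6|·161 = 966.
sd(R) = |-3|·966 = 2898.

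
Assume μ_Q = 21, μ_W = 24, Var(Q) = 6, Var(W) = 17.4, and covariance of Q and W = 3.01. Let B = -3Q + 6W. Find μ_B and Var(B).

μ_B = 81, Var(B) = 572.04

μ_B = (-3)·μ_Q + 6·μ_W = (-3)·21 + 6·24 = 81.
Var(B) = a²·Var(Q) + b²·Var(W) + 2ab·covariance of Q and W with a = -3, b = 6.
= (-3)²·6 + 6²·17.4 + 2·(-3)·6·3.01
= 54 + 626.4 + (-108.36) = 572.04.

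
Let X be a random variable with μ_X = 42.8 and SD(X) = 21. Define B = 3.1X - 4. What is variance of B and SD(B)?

variance of B = 4238.01, SD(B) = 65.1

B = 3.1X - 4 is linear with a = 3.1, b = -4.
variance of X = 21² = 441.
variance of B = a²·variance of X = 3.1²·441 = 4238.01 (the additive constant -4 does not affect variance).
SD(B) = |a|·SD(X) = |3.1|·21 = 65.1.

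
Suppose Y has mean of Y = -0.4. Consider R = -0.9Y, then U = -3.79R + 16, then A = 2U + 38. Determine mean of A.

mean of R = (-0.9)·(-0.4) = 0.36.
mean of U = (-3.79)·0.36 + 16 = 14.6356.
mean of A = 2·14.6356 + 38 = 67.2712.

mean of A = 67.2712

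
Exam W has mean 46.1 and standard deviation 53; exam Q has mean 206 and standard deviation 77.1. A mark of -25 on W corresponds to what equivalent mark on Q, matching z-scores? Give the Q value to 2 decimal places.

z = (-25 − 46.1)/53 ≈ -1.3415.
Q = 206 + z·77.1 = 206 + (-25 − 46.1)·77.1/53 ≈ 102.57.

Q = 102.57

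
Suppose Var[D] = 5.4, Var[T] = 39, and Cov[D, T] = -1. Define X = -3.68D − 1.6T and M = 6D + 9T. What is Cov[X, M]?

By bilinearity, Cov[X, M] = ac·Var[D] + bd·Var[T] + (ad+bc)·Cov[D, T], with a=-3.68, b=-1.6, c=6, d=9.
ac·Var[D] = (-3.68)·6·5.4 = -119.232
bd·Var[T] = (-1.6)·9·39 = -561.6
(ad+bc)·Cov[D, T] = (-42.72)·(-1) = 42.72
Cov[X, M] = -119.232 + (-561.6) + 42.72 = -638.112.

Cov[X, M] = -638.112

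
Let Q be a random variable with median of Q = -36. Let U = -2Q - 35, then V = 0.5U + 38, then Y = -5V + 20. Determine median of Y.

median of Y = -262.5

median of U = (-2)·(-36) + (-35) = 37.
median of V = 0.5·37 + 38 = 56.5.
median of Y = (-5)·56.5 + 20 = -262.5.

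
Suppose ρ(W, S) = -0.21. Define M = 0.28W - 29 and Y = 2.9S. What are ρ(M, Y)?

ρ(M, Y) = -0.21

Linear rescalings preserve correlation up to sign; here the slopes 0.28 and 2.9 have the same sign, so ρ(M, Y) = ρ(W, S) = -0.21.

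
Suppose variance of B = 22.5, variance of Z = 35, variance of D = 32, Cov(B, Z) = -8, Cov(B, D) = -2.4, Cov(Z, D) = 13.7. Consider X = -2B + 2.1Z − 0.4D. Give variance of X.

variance of X = a²·variance of B + b²·variance of Z + c²·variance of D + 2ab·Cov(B, Z) + 2ac·Cov(B, D) + 2bc·Cov(Z, D), with a = -2, b = 2.1, c = -0.4.
= 90 + 154.35 + 5.12 + 67.2 + (-3.84) + (-23.016)
= 289.814.

variance of X = 289.814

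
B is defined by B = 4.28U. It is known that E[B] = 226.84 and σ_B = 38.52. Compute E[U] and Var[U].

From B = 4.28U: E[B] = a·E[U] + b, so E[U] = (E[B] − b)/a = (226.84 − 0)/4.28 = 53.
Var[B] = 38.52² = 1483.7904.
Var[B] = a²·Var[U], so Var[U] = 1483.7904/4.28² = 81.

E[U] = 53, Var[U] = 81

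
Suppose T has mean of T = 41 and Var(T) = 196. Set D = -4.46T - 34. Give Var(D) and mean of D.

D = -4.46T - 34 is linear with a = -4.46, b = -34.
Var(D) = a²·Var(T) = (-4.46)²·196 = 3898.7536 (the additive constant -34 does not affect variance).
mean of D = a·mean of T + b = (-4.46)·41 + (-34) = -216.86.

Var(D) = 3898.7536, mean of D = -216.86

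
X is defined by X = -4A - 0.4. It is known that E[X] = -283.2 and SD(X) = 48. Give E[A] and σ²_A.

From X = -4A - 0.4: E[X] = a·E[A] + b, so E[A] = (E[X] − b)/a = (-283.2 − (-0.4))/(-4) = 70.7.
σ²_X = 48² = 2304.
σ²_X = a²·σ²_A, so σ²_A = 2304/(-4)² = 144.

E[A] = 70.7, σ²_A = 144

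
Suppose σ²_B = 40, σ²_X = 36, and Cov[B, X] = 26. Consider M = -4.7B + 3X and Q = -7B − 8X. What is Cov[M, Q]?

By bilinearity, Cov[M, Q] = ac·σ²_B + bd·σ²_X + (ad+bc)·Cov[B, X], with a=-4.7, b=3, c=-7, d=-8.
ac·σ²_B = (-4.7)·(-7)·40 = 1316
bd·σ²_X = 3·(-8)·36 = -864
(ad+bc)·Cov[B, X] = (16.6)·26 = 431.6
Cov[M, Q] = 1316 + (-864) + 431.6 = 883.6.

Cov[M, Q] = 883.6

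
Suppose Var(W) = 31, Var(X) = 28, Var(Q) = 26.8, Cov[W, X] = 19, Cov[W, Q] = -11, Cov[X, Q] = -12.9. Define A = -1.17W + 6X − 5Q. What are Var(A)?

Var(A) = a²·Var(W) + b²·Var(X) + c²·Var(Q) + 2ab·Cov[W, X] + 2ac·Cov[W, Q] + 2bc·Cov[X, Q], with a = -1.17, b = 6, c = -5.
= 42.4359 + 1008 + 670 + (-266.76) + (-128.7) + 774
= 2098.9759.

Var(A) = 2098.9759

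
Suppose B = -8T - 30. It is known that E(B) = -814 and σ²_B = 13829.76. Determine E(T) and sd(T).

E(T) = 98, sd(T) = 14.7

From B = -8T - 30: E(B) = a·E(T) + b, so E(T) = (E(B) − b)/a = (-814 − (-30))/(-8) = 98.
sd(B) = √13829.76 = 117.6.
sd(B) = |a|·sd(T), so sd(T) = 117.6/|-8| = 14.7.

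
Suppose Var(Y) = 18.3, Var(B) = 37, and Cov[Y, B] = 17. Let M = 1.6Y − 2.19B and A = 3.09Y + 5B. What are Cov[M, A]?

Cov[M, A] = -293.7155

By bilinearity, Cov[M, A] = ac·Var(Y) + bd·Var(B) + (ad+bc)·Cov[Y, B], with a=1.6, b=-2.19, c=3.09, d=5.
ac·Var(Y) = 1.6·3.09·18.3 = 90.4752
bd·Var(B) = (-2.19)·5·37 = -405.15
(ad+bc)·Cov[Y, B] = (1.2329)·17 = 20.9593
Cov[M, A] = 90.4752 + (-405.15) + 20.9593 = -293.7155.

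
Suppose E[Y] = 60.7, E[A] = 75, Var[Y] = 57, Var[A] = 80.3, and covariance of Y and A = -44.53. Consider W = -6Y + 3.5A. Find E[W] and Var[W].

E[W] = -101.7, Var[W] = 4905.935

E[W] = (-6)·E[Y] + 3.5·E[A] = (-6)·60.7 + 3.5·75 = -101.7.
Var[W] = a²·Var[Y] + b²·Var[A] + 2ab·covariance of Y and A with a = -6, b = 3.5.
= (-6)²·57 + 3.5²·80.3 + 2·(-6)·3.5·(-44.53)
= 2052 + 983.675 + 1870.26 = 4905.935.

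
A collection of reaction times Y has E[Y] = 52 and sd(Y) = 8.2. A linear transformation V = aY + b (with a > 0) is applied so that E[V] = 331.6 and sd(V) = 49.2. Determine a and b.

sd(V) = a·sd(Y) (a > 0), so a = 49.2/8.2 = 6.
E[V] = a·E[Y] + b, so b = 331.6 − 6·52 = 19.6.

a = 6, b = 19.6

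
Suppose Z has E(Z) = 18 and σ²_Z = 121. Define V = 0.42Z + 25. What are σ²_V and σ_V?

σ²_V = 21.3444, σ_V = 4.62

V = 0.42Z + 25 is linear with a = 0.42, b = 25.
σ²_V = a²·σ²_Z = 0.42²·121 = 21.3444 (the additive constant 25 does not affect variance).
σ_Z = √121 = 11.
σ_V = |a|·σ_Z = |0.42|·11 = 4.62.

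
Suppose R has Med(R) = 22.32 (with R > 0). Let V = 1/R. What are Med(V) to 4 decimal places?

Med(V) = 0.0448

1/R is monotone on this domain, so Med(V) = 1/(22.32) ≈ 0.0448.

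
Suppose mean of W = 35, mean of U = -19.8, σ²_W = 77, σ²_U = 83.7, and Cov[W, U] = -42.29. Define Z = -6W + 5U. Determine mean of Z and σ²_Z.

mean of Z = -309, σ²_Z = 7401.9

mean of Z = (-6)·mean of W + 5·mean of U = (-6)·35 + 5·(-19.8) = -309.
σ²_Z = a²·σ²_W + b²·σ²_U + 2ab·Cov[W, U] with a = -6, b = 5.
= (-6)²·77 + 5²·83.7 + 2·(-6)·5·(-42.29)
= 2772 + 2092.5 + 2537.4 = 7401.9.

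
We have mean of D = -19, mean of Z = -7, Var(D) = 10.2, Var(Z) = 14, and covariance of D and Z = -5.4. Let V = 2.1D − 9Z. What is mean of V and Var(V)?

mean of V = 23.1, Var(V) = 1383.102

mean of V = 2.1·mean of D + (-9)·mean of Z = 2.1·(-19) + (-9)·(-7) = 23.1.
Var(V) = a²·Var(D) + b²·Var(Z) + 2ab·covariance of D and Z with a = 2.1, b = -9.
= 2.1²·10.2 + (-9)²·14 + 2·2.1·(-9)·(-5.4)
= 44.982 + 1134 + 204.12 = 1383.102.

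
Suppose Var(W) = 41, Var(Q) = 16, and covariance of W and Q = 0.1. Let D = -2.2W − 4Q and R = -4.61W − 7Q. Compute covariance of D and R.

covariance of D and R = 867.206

By bilinearity, covariance of D and R = ac·Var(W) + bd·Var(Q) + (ad+bc)·covariance of W and Q, with a=-2.2, b=-4, c=-4.61, d=-7.
ac·Var(W) = (-2.2)·(-4.61)·41 = 415.822
bd·Var(Q) = (-4)·(-7)·16 = 448
(ad+bc)·covariance of W and Q = (33.84)·0.1 = 3.384
covariance of D and R = 415.822 + 448 + 3.384 = 867.206.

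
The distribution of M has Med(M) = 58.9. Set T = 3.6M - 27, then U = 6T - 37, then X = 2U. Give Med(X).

Med(X) = 2146.48

Med(T) = 3.6·58.9 + (-27) = 185.04.
Med(U) = 6·185.04 + (-37) = 1073.24.
Med(X) = 2·1073.24 = 2146.48.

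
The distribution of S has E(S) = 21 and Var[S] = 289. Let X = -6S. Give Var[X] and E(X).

Var[X] = 10404, E(X) = -126

X = -6S is linear with a = -6, b = 0.
Var[X] = a²·Var[S] = (-6)²·289 = 10404.
E(X) = a·E(S) + b = (-6)·21 = -126.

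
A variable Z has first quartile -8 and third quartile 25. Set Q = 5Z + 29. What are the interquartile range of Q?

IQR of Z = Q3 − Q1 = 25 − (-8) = 33.
Under Q = aZ + b, IQR(Q) = |a|·IQR(Z) = |5|·33 = 165 (shifts cancel; spread scales by |a|).

IQR(Q) = 165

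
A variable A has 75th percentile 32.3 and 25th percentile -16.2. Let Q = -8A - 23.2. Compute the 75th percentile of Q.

75th percentile of Q = 106.4

Since a = -8 < 0 the transformation is decreasing, reversing order: the 75th percentile of Q corresponds to the 25th percentile of A.
So P_{75}(Q) = a·P_{25}(A) + b = (-8)·(-16.2) + (-23.2) = 106.4.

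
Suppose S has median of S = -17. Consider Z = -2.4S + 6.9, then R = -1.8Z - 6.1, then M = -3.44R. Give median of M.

median of M = 316.3424

median of Z = (-2.4)·(-17) + 6.9 = 47.7.
median of R = (-1.8)·47.7 + (-6.1) = -91.96.
median of M = (-3.44)·(-91.96) = 316.3424.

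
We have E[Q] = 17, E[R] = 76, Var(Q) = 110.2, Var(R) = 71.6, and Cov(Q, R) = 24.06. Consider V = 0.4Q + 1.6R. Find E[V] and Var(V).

E[V] = 128.4, Var(V) = 231.7248

E[V] = 0.4·E[Q] + 1.6·E[R] = 0.4·17 + 1.6·76 = 128.4.
Var(V) = a²·Var(Q) + b²·Var(R) + 2ab·Cov(Q, R) with a = 0.4, b = 1.6.
= 0.4²·110.2 + 1.6²·71.6 + 2·0.4·1.6·24.06
= 17.632 + 183.296 + 30.7968 = 231.7248.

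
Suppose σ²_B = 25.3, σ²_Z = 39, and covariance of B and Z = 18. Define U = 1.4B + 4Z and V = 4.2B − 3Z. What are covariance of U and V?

covariance of U and V = -92.436

By bilinearity, covariance of U and V = ac·σ²_B + bd·σ²_Z + (ad+bc)·covariance of B and Z, with a=1.4, b=4, c=4.2, d=-3.
ac·σ²_B = 1.4·4.2·25.3 = 148.764
bd·σ²_Z = 4·(-3)·39 = -468
(ad+bc)·covariance of B and Z = (12.6)·18 = 226.8
covariance of U and V = 148.764 + (-468) + 226.8 = -92.436.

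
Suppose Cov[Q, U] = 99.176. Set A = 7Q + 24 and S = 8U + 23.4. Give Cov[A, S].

Cov[A, S] = 5553.856

Cov[A, S] = a·c·Cov[Q, U] = 7·8·99.176 = 5553.856. Additive constants drop out.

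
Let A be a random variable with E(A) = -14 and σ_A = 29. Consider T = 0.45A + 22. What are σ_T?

σ_T = 13.05

T = 0.45A + 22 is linear with a = 0.45, b = 22.
σ_T = |a|·σ_A = |0.45|·29 = 13.05.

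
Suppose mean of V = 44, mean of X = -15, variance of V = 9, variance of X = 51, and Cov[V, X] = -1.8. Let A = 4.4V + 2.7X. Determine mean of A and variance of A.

mean of A = 153.1, variance of A = 503.262

mean of A = 4.4·mean of V + 2.7·mean of X = 4.4·44 + 2.7·(-15) = 153.1.
variance of A = a²·variance of V + b²·variance of X + 2ab·Cov[V, X] with a = 4.4, b = 2.7.
= 4.4²·9 + 2.7²·51 + 2·4.4·2.7·(-1.8)
= 174.24 + 371.79 + (-42.768) = 503.262.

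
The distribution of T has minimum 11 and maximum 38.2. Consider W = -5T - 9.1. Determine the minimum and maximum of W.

a = -5 < 0, so order reverses: min(W) = a·max(T)+b = (-5)·38.2 + (-9.1) = -200.1; max(W) = a·min(T)+b = (-5)·11 + (-9.1) = -64.1.

min(W) = -200.1, max(W) = -64.1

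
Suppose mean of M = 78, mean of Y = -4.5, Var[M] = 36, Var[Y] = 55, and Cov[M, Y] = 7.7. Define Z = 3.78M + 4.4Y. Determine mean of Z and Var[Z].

mean of Z = 3.78·mean of M + 4.4·mean of Y = 3.78·78 + 4.4·(-4.5) = 275.04.
Var[Z] = a²·Var[M] + b²·Var[Y] + 2ab·Cov[M, Y] with a = 3.78, b = 4.4.
= 3.78²·36 + 4.4²·55 + 2·3.78·4.4·7.7
= 514.3824 + 1064.8 + 256.1328 = 1835.3152.

mean of Z = 275.04, Var[Z] = 1835.3152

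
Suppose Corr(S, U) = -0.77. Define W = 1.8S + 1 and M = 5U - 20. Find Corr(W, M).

Corr(W, M) = -0.77

Linear rescalings preserve correlation up to sign; here the slopes 1.8 and 5 have the same sign, so Corr(W, M) = Corr(S, U) = -0.77.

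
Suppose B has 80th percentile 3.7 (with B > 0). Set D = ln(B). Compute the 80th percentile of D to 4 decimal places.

ln(B) is increasing, so P_{80}(D) = g(P_{80}(B)) ≈ 1.3083.

80th percentile of D = 1.3083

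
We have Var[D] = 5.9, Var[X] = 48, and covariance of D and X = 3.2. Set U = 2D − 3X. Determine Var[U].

Var[U] = 417.2

Var[U] = a²·Var[D] + b²·Var[X] + 2ab·covariance of D and X with a = 2, b = -3.
= 2²·5.9 + (-3)²·48 + 2·2·(-3)·3.2
= 23.6 + 432 + (-38.4) = 417.2.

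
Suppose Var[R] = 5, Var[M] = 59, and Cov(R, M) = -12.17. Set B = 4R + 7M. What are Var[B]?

Var[B] = 2289.48

Var[B] = a²·Var[R] + b²·Var[M] + 2ab·Cov(R, M) with a = 4, b = 7.
= 4²·5 + 7²·59 + 2·4·7·(-12.17)
= 80 + 2891 + (-681.52) = 2289.48.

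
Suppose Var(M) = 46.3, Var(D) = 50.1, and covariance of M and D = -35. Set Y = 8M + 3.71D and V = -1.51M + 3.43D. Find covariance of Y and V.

By bilinearity, covariance of Y and V = ac·Var(M) + bd·Var(D) + (ad+bc)·covariance of M and D, with a=8, b=3.71, c=-1.51, d=3.43.
ac·Var(M) = 8·(-1.51)·46.3 = -559.304
bd·Var(D) = 3.71·3.43·50.1 = 637.53753
(ad+bc)·covariance of M and D = (21.8379)·(-35) = -764.3265
covariance of Y and V = -559.304 + 637.53753 + (-764.3265) = -686.09297.

covariance of Y and V = -686.09297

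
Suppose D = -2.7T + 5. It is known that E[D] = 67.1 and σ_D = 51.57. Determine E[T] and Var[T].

E[T] = -23, Var[T] = 364.81

From D = -2.7T + 5: E[D] = a·E[T] + b, so E[T] = (E[D] − b)/a = (67.1 − 5)/(-2.7) = -23.
Var[D] = 51.57² = 2659.4649.
Var[D] = a²·Var[T], so Var[T] = 2659.4649/(-2.7)² = 364.81.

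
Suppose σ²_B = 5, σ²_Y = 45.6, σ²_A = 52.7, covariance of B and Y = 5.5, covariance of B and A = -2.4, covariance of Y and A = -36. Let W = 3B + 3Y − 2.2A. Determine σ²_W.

σ²_W = a²·σ²_B + b²·σ²_Y + c²·σ²_A + 2ab·covariance of B and Y + 2ac·covariance of B and A + 2bc·covariance of Y and A, with a = 3, b = 3, c = -2.2.
= 45 + 410.4 + 255.068 + 99 + 31.68 + 475.2
= 1316.348.

σ²_W = 1316.348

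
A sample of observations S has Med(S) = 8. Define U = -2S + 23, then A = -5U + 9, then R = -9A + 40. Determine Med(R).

Med(R) = 274

Med(U) = (-2)·8 + 23 = 7.
Med(A) = (-5)·7 + 9 = -26.
Med(R) = (-9)·(-26) + 40 = 274.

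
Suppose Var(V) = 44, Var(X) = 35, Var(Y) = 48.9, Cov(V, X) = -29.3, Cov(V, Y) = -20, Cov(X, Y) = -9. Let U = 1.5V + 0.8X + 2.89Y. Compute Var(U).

Var(U) = a²·Var(V) + b²·Var(X) + c²·Var(Y) + 2ab·Cov(V, X) + 2ac·Cov(V, Y) + 2bc·Cov(X, Y), with a = 1.5, b = 0.8, c = 2.89.
= 99 + 22.4 + 408.41769 + (-70.32) + (-173.4) + (-41.616)
= 244.48169.

Var(U) = 244.48169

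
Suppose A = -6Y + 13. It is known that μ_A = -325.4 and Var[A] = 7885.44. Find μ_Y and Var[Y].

μ_Y = 56.4, Var[Y] = 219.04

From A = -6Y + 13: μ_A = a·μ_Y + b, so μ_Y = (μ_A − b)/a = (-325.4 − 13)/(-6) = 56.4.
Var[A] = a²·Var[Y], so Var[Y] = 7885.44/(-6)² = 219.04.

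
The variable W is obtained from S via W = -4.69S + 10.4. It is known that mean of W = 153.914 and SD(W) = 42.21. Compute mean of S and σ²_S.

From W = -4.69S + 10.4: mean of W = a·mean of S + b, so mean of S = (mean of W − b)/a = (153.914 − 10.4)/(-4.69) = -30.6.
σ²_W = 42.21² = 1781.6841.
σ²_W = a²·σ²_S, so σ²_S = 1781.6841/(-4.69)² = 81.

mean of S = -30.6, σ²_S = 81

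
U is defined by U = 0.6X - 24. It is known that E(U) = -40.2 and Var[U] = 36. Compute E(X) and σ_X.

E(X) = -27, σ_X = 10

From U = 0.6X - 24: E(U) = a·E(X) + b, so E(X) = (E(U) − b)/a = (-40.2 − (-24))/0.6 = -27.
σ_U = √36 = 6.
σ_U = |a|·σ_X, so σ_X = 6/|0.6| = 10.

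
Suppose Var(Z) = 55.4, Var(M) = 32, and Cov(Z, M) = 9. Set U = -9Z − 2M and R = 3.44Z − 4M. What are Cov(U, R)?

Cov(U, R) = -1197.104

By bilinearity, Cov(U, R) = ac·Var(Z) + bd·Var(M) + (ad+bc)·Cov(Z, M), with a=-9, b=-2, c=3.44, d=-4.
ac·Var(Z) = (-9)·3.44·55.4 = -1715.184
bd·Var(M) = (-2)·(-4)·32 = 256
(ad+bc)·Cov(Z, M) = (29.12)·9 = 262.08
Cov(U, R) = -1715.184 + 256 + 262.08 = -1197.104.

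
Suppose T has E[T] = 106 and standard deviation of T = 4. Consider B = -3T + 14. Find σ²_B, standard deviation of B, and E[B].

B = -3T + 14 is linear with a = -3, b = 14.
σ²_T = 4² = 16.
σ²_B = a²·σ²_T = (-3)²·16 = 144 (the additive constant 14 does not affect variance).
standard deviation of B = |a|·standard deviation of T = |-3|·4 = 12.
E[B] = a·E[T] + b = (-3)·106 + 14 = -304.

σ²_B = 144, standard deviation of B = 12, E[B] = -304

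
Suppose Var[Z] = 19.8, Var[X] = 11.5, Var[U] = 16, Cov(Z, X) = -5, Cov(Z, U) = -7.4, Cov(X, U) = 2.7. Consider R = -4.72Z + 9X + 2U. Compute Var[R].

Var[R] = 2098.32432

Var[R] = a²·Var[Z] + b²·Var[X] + c²·Var[U] + 2ab·Cov(Z, X) + 2ac·Cov(Z, U) + 2bc·Cov(X, U), with a = -4.72, b = 9, c = 2.
= 441.11232 + 931.5 + 64 + 424.8 + 139.712 + 97.2
= 2098.32432.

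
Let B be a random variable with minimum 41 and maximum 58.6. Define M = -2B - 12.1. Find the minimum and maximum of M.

a = -2 < 0, so order reverses: min(M) = a·max(B)+b = (-2)·58.6 + (-12.1) = -129.3; max(M) = a·min(B)+b = (-2)·41 + (-12.1) = -94.1.

min(M) = -129.3, max(M) = -94.1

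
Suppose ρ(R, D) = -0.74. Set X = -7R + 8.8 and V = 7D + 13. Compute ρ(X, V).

Linear rescalings preserve |correlation|; the slopes -7 and 7 have opposite signs, so the correlation flips sign: ρ(X, V) = −ρ(R, D) = 0.74.

ρ(X, V) = 0.74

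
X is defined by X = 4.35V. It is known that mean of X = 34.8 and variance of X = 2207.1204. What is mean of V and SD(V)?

mean of V = 8, SD(V) = 10.8

From X = 4.35V: mean of X = a·mean of V + b, so mean of V = (mean of X − b)/a = (34.8 − 0)/4.35 = 8.
SD(X) = √2207.1204 = 46.98.
SD(X) = |a|·SD(V), so SD(V) = 46.98/|4.35| = 10.8.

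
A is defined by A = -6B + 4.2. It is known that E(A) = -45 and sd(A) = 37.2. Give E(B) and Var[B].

E(B) = 8.2, Var[B] = 38.44

From A = -6B + 4.2: E(A) = a·E(B) + b, so E(B) = (E(A) − b)/a = (-45 − 4.2)/(-6) = 8.2.
Var[A] = 37.2² = 1383.84.
Var[A] = a²·Var[B], so Var[B] = 1383.84/(-6)² = 38.44.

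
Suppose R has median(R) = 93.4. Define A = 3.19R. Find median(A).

median(A) = 297.946

A linear map preserves order up to sign, so median(A) = a·median(R) + b = 3.19·93.4 = 297.946.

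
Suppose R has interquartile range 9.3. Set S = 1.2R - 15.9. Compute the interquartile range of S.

IQR(S) = 11.16

Under S = aR + b, IQR(S) = |a|·IQR(R) = |1.2|·9.3 = 11.16 (shifts cancel; spread scales by |a|).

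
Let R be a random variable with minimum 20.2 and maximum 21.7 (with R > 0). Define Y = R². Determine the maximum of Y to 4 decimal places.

max(Y) = 470.89

R² is increasing on this domain, so max(Y) comes from max(R) = 21.7: max(Y) = square(21.7) = 470.89.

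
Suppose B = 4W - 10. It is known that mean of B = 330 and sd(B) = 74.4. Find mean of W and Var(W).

mean of W = 85, Var(W) = 345.96

From B = 4W - 10: mean of B = a·mean of W + b, so mean of W = (mean of B − b)/a = (330 − (-10))/4 = 85.
Var(B) = 74.4² = 5535.36.
Var(B) = a²·Var(W), so Var(W) = 5535.36/4² = 345.96.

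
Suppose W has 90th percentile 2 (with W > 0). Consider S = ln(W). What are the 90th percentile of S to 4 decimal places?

ln(W) is increasing, so P_{90}(S) = g(P_{90}(W)) ≈ 0.6931.

90th percentile of S = 0.6931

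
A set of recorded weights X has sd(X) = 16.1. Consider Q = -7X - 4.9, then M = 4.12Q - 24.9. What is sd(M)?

sd(M) = 464.324

sd(Q) = |-7|·16.1 = 112.7.
sd(M) = |4.12|·112.7 = 464.324.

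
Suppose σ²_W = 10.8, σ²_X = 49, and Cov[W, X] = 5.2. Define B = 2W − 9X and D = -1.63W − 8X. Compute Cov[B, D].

By bilinearity, Cov[B, D] = ac·σ²_W + bd·σ²_X + (ad+bc)·Cov[W, X], with a=2, b=-9, c=-1.63, d=-8.
ac·σ²_W = 2·(-1.63)·10.8 = -35.208
bd·σ²_X = (-9)·(-8)·49 = 3528
(ad+bc)·Cov[W, X] = (-1.33)·5.2 = -6.916
Cov[B, D] = -35.208 + 3528 + (-6.916) = 3485.876.

Cov[B, D] = 3485.876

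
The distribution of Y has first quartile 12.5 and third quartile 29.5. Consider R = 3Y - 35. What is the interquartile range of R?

IQR(R) = 51

IQR of Y = Q3 − Q1 = 29.5 − 12.5 = 17.
Under R = aY + b, IQR(R) = |a|·IQR(Y) = |3|·17 = 51 (shifts cancel; spread scales by |a|).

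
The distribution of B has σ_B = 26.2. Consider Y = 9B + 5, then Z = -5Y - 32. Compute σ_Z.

σ_Z = 1179

σ_Y = |9|·26.2 = 235.8.
σ_Z = |-5|·235.8 = 1179.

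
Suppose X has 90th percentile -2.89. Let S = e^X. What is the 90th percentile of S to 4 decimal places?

e^X is increasing, so P_{90}(S) = g(P_{90}(X)) ≈ 0.0556.

90th percentile of S = 0.0556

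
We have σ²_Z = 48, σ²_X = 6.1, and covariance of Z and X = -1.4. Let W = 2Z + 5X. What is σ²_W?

σ²_W = 316.5

σ²_W = a²·σ²_Z + b²·σ²_X + 2ab·covariance of Z and X with a = 2, b = 5.
= 2²·48 + 5²·6.1 + 2·2·5·(-1.4)
= 192 + 152.5 + (-28) = 316.5.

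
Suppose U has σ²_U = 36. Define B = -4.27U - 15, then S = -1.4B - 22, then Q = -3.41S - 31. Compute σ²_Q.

σ²_Q = 14959.7067456144

σ²_B = (-4.27)²·36 = 656.3844.
σ²_S = (-1.4)²·656.3844 = 1286.513424.
σ²_Q = (-3.41)²·1286.513424 = 14959.7067456144.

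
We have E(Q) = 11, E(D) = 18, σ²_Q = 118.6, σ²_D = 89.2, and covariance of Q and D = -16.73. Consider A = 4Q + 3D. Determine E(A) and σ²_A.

E(A) = 4·E(Q) + 3·E(D) = 4·11 + 3·18 = 98.
σ²_A = a²·σ²_Q + b²·σ²_D + 2ab·covariance of Q and D with a = 4, b = 3.
= 4²·118.6 + 3²·89.2 + 2·4·3·(-16.73)
= 1897.6 + 802.8 + (-401.52) = 2298.88.

E(A) = 98, σ²_A = 2298.88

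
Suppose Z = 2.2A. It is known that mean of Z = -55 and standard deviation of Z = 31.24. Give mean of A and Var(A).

From Z = 2.2A: mean of Z = a·mean of A + b, so mean of A = (mean of Z − b)/a = (-55 − 0)/2.2 = -25.
Var(Z) = 31.24² = 975.9376.
Var(Z) = a²·Var(A), so Var(A) = 975.9376/2.2² = 201.64.

mean of A = -25, Var(A) = 201.64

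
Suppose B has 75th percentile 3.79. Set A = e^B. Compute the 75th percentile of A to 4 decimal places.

e^B is increasing, so P_{75}(A) = g(P_{75}(B)) ≈ 44.2564.

75th percentile of A = 44.2564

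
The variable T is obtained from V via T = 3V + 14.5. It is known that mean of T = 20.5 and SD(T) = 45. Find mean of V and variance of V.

mean of V = 2, variance of V = 225

From T = 3V + 14.5: mean of T = a·mean of V + b, so mean of V = (mean of T − b)/a = (20.5 − 14.5)/3 = 2.
variance of T = 45² = 2025.
variance of T = a²·variance of V, so variance of V = 2025/3² = 225.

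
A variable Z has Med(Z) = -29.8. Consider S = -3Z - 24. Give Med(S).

Med(S) = 65.4

A linear map preserves order up to sign, so Med(S) = a·Med(Z) + b = (-3)·(-29.8) + (-24) = 65.4.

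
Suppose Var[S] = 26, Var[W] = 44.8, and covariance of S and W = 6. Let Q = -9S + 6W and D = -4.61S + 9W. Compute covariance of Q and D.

By bilinearity, covariance of Q and D = ac·Var[S] + bd·Var[W] + (ad+bc)·covariance of S and W, with a=-9, b=6, c=-4.61, d=9.
ac·Var[S] = (-9)·(-4.61)·26 = 1078.74
bd·Var[W] = 6·9·44.8 = 2419.2
(ad+bc)·covariance of S and W = (-108.66)·6 = -651.96
covariance of Q and D = 1078.74 + 2419.2 + (-651.96) = 2845.98.

covariance of Q and D = 2845.98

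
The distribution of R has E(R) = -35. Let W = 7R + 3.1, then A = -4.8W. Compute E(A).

E(A) = 1161.12

E(W) = 7·(-35) + 3.1 = -241.9.
E(A) = (-4.8)·(-241.9) = 1161.12.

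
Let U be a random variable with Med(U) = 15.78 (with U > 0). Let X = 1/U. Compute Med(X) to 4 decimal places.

1/U is monotone on this domain, so Med(X) = 1/(15.78) ≈ 0.0634.

Med(X) = 0.0634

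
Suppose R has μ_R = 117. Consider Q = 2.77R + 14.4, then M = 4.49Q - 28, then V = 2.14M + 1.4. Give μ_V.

μ_Q = 2.77·117 + 14.4 = 338.49.
μ_M = 4.49·338.49 + (-28) = 1491.8201.
μ_V = 2.14·1491.8201 + 1.4 = 3193.895014.

μ_V = 3193.895014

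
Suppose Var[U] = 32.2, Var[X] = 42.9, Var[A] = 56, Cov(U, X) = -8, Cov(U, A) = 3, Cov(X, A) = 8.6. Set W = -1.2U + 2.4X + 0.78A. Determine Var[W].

Var[W] = 400.2048

Var[W] = a²·Var[U] + b²·Var[X] + c²·Var[A] + 2ab·Cov(U, X) + 2ac·Cov(U, A) + 2bc·Cov(X, A), with a = -1.2, b = 2.4, c = 0.78.
= 46.368 + 247.104 + 34.0704 + 46.08 + (-5.616) + 32.1984
= 400.2048.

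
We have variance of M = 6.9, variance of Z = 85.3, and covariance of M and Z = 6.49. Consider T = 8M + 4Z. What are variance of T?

variance of T = 2221.76

variance of T = a²·variance of M + b²·variance of Z + 2ab·covariance of M and Z with a = 8, b = 4.
= 8²·6.9 + 4²·85.3 + 2·8·4·6.49
= 441.6 + 1364.8 + 415.36 = 2221.76.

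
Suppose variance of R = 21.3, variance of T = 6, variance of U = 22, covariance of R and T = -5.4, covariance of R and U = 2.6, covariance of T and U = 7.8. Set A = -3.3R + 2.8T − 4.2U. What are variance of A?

variance of A = a²·variance of R + b²·variance of T + c²·variance of U + 2ab·covariance of R and T + 2ac·covariance of R and U + 2bc·covariance of T and U, with a = -3.3, b = 2.8, c = -4.2.
= 231.957 + 47.04 + 388.08 + 99.792 + 72.072 + (-183.456)
= 655.485.

variance of A = 655.485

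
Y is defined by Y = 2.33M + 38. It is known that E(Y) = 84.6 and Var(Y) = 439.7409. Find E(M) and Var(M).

From Y = 2.33M + 38: E(Y) = a·E(M) + b, so E(M) = (E(Y) − b)/a = (84.6 − 38)/2.33 = 20.
Var(Y) = a²·Var(M), so Var(M) = 439.7409/2.33² = 81.

E(M) = 20, Var(M) = 81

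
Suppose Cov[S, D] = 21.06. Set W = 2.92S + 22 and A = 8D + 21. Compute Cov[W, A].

Cov[W, A] = a·c·Cov[S, D] = 2.92·8·21.06 = 491.9616. Additive constants drop out.

Cov[W, A] = 491.9616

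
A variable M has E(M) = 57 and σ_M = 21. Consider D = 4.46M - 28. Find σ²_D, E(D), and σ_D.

D = 4.46M - 28 is linear with a = 4.46, b = -28.
σ²_M = 21² = 441.
σ²_D = a²·σ²_M = 4.46²·441 = 8772.1956 (the additive constant -28 does not affect variance).
E(D) = a·E(M) + b = 4.46·57 + (-28) = 226.22.
σ_D = |a|·σ_M = |4.46|·21 = 93.66.

σ²_D = 8772.1956, E(D) = 226.22, σ_D = 93.66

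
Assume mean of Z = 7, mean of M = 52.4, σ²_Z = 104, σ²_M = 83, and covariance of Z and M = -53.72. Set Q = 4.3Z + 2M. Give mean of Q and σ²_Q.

mean of Q = 4.3·mean of Z + 2·mean of M = 4.3·7 + 2·52.4 = 134.9.
σ²_Q = a²·σ²_Z + b²·σ²_M + 2ab·covariance of Z and M with a = 4.3, b = 2.
= 4.3²·104 + 2²·83 + 2·4.3·2·(-53.72)
= 1922.96 + 332 + (-923.984) = 1330.976.

mean of Q = 134.9, σ²_Q = 1330.976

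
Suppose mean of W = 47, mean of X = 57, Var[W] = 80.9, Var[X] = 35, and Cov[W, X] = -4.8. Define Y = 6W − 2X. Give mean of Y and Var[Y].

mean of Y = 6·mean of W + (-2)·mean of X = 6·47 + (-2)·57 = 168.
Var[Y] = a²·Var[W] + b²·Var[X] + 2ab·Cov[W, X] with a = 6, b = -2.
= 6²·80.9 + (-2)²·35 + 2·6·(-2)·(-4.8)
= 2912.4 + 140 + 115.2 = 3167.6.

mean of Y = 168, Var[Y] = 3167.6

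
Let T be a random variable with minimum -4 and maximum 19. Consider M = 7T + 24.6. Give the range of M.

Range of T = 19 − (-4) = 23.
Range(M) = |a|·Range(T) = |7|·23 = 161.

Range(M) = 161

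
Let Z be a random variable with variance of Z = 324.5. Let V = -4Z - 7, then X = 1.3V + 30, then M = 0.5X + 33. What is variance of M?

variance of M = 2193.62

variance of V = (-4)²·324.5 = 5192.
variance of X = 1.3²·5192 = 8774.48.
variance of M = 0.5²·8774.48 = 2193.62.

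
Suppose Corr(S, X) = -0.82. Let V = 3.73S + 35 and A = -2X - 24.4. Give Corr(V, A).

Corr(V, A) = 0.82

Linear rescalings preserve |correlation|; the slopes 3.73 and -2 have opposite signs, so the correlation flips sign: Corr(V, A) = −Corr(S, X) = 0.82.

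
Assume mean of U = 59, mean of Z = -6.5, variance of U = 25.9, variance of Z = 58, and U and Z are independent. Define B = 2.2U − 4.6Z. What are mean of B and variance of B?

mean of B = 159.7, variance of B = 1352.636

mean of B = 2.2·mean of U + (-4.6)·mean of Z = 2.2·59 + (-4.6)·(-6.5) = 159.7.
variance of B = a²·variance of U + b²·variance of Z + 2ab·Cov(U, Z) with a = 2.2, b = -4.6.
Independence gives Cov(U, Z) = 0.
= 2.2²·25.9 + (-4.6)²·58 + 2·2.2·(-4.6)·0
= 125.356 + 1227.28 + 0 = 1352.636.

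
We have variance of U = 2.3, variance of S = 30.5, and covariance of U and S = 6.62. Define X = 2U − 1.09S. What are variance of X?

variance of X = 16.57385

variance of X = a²·variance of U + b²·variance of S + 2ab·covariance of U and S with a = 2, b = -1.09.
= 2²·2.3 + (-1.09)²·30.5 + 2·2·(-1.09)·6.62
= 9.2 + 36.23705 + (-28.8632) = 16.57385.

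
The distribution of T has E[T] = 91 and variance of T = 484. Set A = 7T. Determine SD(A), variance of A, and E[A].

SD(A) = 154, variance of A = 23716, E[A] = 637

A = 7T is linear with a = 7, b = 0.
SD(T) = √484 = 22.
SD(A) = |a|·SD(T) = |7|·22 = 154.
variance of A = a²·variance of T = 7²·484 = 23716.
E[A] = a·E[T] + b = 7·91 = 637.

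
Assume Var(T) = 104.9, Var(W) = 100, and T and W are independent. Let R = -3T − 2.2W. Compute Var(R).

Var(R) = a²·Var(T) + b²·Var(W) + 2ab·covariance of T and W with a = -3, b = -2.2.
Independence gives covariance of T and W = 0.
= (-3)²·104.9 + (-2.2)²·100 + 2·(-3)·(-2.2)·0
= 944.1 + 484 + 0 = 1428.1.

Var(R) = 1428.1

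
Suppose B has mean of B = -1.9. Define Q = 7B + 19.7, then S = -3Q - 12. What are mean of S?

mean of Q = 7·(-1.9) + 19.7 = 6.4.
mean of S = (-3)·6.4 + (-12) = -31.2.

mean of S = -31.2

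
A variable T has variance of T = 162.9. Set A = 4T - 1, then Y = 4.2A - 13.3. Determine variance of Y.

variance of A = 4²·162.9 = 2606.4.
variance of Y = 4.2²·2606.4 = 45976.896.

variance of Y = 45976.896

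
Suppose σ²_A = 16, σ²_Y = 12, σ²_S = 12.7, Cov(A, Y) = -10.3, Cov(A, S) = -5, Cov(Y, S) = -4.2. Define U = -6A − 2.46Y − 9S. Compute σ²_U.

σ²_U = a²·σ²_A + b²·σ²_Y + c²·σ²_S + 2ab·Cov(A, Y) + 2ac·Cov(A, S) + 2bc·Cov(Y, S), with a = -6, b = -2.46, c = -9.
= 576 + 72.6192 + 1028.7 + (-304.056) + (-540) + (-185.976)
= 647.2872.

σ²_U = 647.2872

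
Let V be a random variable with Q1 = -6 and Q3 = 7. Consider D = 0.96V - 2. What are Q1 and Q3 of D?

Q1(D) = -7.76, Q3(D) = 4.72

a = 0.96 > 0: Q1(D) = a·Q1(V)+b = -7.76, Q3(D) = a·Q3(V)+b = 4.72.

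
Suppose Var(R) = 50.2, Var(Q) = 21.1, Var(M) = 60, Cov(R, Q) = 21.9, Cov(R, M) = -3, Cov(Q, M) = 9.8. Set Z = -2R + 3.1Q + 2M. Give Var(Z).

Var(Z) = 517.531

Var(Z) = a²·Var(R) + b²·Var(Q) + c²·Var(M) + 2ab·Cov(R, Q) + 2ac·Cov(R, M) + 2bc·Cov(Q, M), with a = -2, b = 3.1, c = 2.
= 200.8 + 202.771 + 240 + (-271.56) + 24 + 121.52
= 517.531.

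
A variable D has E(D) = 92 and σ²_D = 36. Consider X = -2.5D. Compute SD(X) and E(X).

SD(X) = 15, E(X) = -230

X = -2.5D is linear with a = -2.5, b = 0.
SD(D) = √36 = 6.
SD(X) = |a|·SD(D) = |-2.5|·6 = 15.
E(X) = a·E(D) + b = (-2.5)·92 = -230.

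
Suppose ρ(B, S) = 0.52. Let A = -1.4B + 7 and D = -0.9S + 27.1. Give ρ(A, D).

ρ(A, D) = 0.52

Linear rescalings preserve correlation up to sign; here the slopes -1.4 and -0.9 have the same sign, so ρ(A, D) = ρ(B, S) = 0.52.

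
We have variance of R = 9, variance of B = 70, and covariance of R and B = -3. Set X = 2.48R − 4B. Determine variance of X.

variance of X = 1234.8736

variance of X = a²·variance of R + b²·variance of B + 2ab·covariance of R and B with a = 2.48, b = -4.
= 2.48²·9 + (-4)²·70 + 2·2.48·(-4)·(-3)
= 55.3536 + 1120 + 59.52 = 1234.8736.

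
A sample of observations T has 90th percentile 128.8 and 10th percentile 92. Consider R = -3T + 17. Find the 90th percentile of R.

90th percentile of R = -259

Since a = -3 < 0 the transformation is decreasing, reversing order: the 90th percentile of R corresponds to the 10th percentile of T.
So P_{90}(R) = a·P_{10}(T) + b = (-3)·92 + 17 = -259.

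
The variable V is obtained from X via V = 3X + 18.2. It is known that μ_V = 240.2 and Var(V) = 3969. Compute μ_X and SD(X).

μ_X = 74, SD(X) = 21

From V = 3X + 18.2: μ_V = a·μ_X + b, so μ_X = (μ_V − b)/a = (240.2 − 18.2)/3 = 74.
SD(V) = √3969 = 63.
SD(V) = |a|·SD(X), so SD(X) = 63/|3| = 21.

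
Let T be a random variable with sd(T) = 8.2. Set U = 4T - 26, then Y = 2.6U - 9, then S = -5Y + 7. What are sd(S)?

sd(S) = 426.4

sd(U) = |4|·8.2 = 32.8.
sd(Y) = |2.6|·32.8 = 85.28.
sd(S) = |-5|·85.28 = 426.4.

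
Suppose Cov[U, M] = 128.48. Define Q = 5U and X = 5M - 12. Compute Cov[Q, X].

Cov[Q, X] = 3212

Cov[Q, X] = a·c·Cov[U, M] = 5·5·128.48 = 3212. Additive constants drop out.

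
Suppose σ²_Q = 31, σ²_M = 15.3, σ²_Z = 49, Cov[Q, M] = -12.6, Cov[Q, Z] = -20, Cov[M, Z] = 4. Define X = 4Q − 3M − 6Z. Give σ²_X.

σ²_X = 3804.1

σ²_X = a²·σ²_Q + b²·σ²_M + c²·σ²_Z + 2ab·Cov[Q, M] + 2ac·Cov[Q, Z] + 2bc·Cov[M, Z], with a = 4, b = -3, c = -6.
= 496 + 137.7 + 1764 + 302.4 + 960 + 144
= 3804.1.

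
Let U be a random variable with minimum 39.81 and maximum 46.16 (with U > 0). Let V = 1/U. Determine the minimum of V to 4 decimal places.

1/U is decreasing on this domain, so min(V) comes from max(U) = 46.16: min(V) = 1/(46.16) ≈ 0.0217.

min(V) = 0.0217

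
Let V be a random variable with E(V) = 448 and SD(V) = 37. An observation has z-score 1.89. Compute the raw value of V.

V = E(V) + z·SD(V) = 448 + 1.89·37 = 517.93.

V = 517.93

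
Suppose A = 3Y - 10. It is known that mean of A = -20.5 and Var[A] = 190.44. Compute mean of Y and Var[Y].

mean of Y = -3.5, Var[Y] = 21.16

From A = 3Y - 10: mean of A = a·mean of Y + b, so mean of Y = (mean of A − b)/a = (-20.5 − (-10))/3 = -3.5.
Var[A] = a²·Var[Y], so Var[Y] = 190.44/3² = 21.16.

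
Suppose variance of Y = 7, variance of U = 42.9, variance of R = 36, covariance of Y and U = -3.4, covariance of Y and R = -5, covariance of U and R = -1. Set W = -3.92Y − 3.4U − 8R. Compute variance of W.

variance of W = a²·variance of Y + b²·variance of U + c²·variance of R + 2ab·covariance of Y and U + 2ac·covariance of Y and R + 2bc·covariance of U and R, with a = -3.92, b = -3.4, c = -8.
= 107.5648 + 495.924 + 2304 + (-90.6304) + (-313.6) + (-54.4)
= 2448.8584.

variance of W = 2448.8584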